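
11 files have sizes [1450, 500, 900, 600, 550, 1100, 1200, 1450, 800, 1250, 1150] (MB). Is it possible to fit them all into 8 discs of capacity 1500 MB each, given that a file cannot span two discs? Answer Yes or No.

Total = 10950 MB; ⌈10950/1500⌉ = 8.
The bound of 8 does not rule out 8, but exhaustive search shows no assignment into 8 discs of capacity 1500 MB exists — the minimum is 9.

No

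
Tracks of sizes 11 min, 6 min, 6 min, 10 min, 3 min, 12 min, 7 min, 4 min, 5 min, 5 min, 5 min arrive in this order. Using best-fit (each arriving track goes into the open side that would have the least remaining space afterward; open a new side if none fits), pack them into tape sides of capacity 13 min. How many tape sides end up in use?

7

  11 → side 1 (new)  [load 11/13]
  6 → side 2 (new)  [load 6/13]
  6 → side 2  [load 12/13]
  10 → side 3 (new)  [load 10/13]
  3 → side 3  [load 13/13]
  12 → side 4 (new)  [load 12/13]
  7 → side 5 (new)  [load 7/13]
  4 → side 5  [load 11/13]
  5 → side 6 (new)  [load 5/13]
  5 → side 6  [load 10/13]
  5 → side 7 (new)  [load 5/13]
7 tape sides opened.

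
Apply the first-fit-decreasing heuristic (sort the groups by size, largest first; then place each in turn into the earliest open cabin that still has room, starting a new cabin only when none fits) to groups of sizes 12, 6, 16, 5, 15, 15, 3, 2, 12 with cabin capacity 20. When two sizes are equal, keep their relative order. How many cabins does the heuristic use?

5

Sorted descending: 16, 15, 15, 12, 12, 6, 5, 3, 2.
  16 → cabin 1 (new)  [load 16/20]
  15 → cabin 2 (new)  [load 15/20]
  15 → cabin 3 (new)  [load 15/20]
  12 → cabin 4 (new)  [load 12/20]
  12 → cabin 5 (new)  [load 12/20]
  6 → cabin 4  [load 18/20]
  5 → cabin 2  [load 20/20]
  3 → cabin 1  [load 19/20]
  2 → cabin 3  [load 17/20]
5 cabins opened.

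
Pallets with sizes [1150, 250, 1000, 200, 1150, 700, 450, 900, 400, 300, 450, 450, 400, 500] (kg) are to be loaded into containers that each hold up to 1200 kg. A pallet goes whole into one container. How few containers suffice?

8

Total = 1150 + 1150 + 1000 + 900 + 700 + 500 + 450 + 450 + 450 + 400 + 400 + 300 + 250 + 200 = 8300 kg.
Lower bound: ⌈8300/1200⌉ = 7 containers.
A packing using 8 containers:
  container 1: 1150 = 1150
  container 2: 1150 = 1150
  container 3: 1000 + 200 = 1200
  container 4: 900 + 300 = 1200
  container 5: 700 + 500 = 1200
  container 6: 450 + 450 + 250 = 1150
  container 7: 450 + 400 = 850
  container 8: 400 = 400
No arrangement into 7 containers stays within capacity, so 8 is optimal.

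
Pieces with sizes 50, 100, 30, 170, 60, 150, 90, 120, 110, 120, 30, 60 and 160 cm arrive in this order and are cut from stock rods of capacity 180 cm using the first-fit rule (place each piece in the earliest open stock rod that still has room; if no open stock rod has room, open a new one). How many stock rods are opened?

8

  50 → stock rod 1 (new)  [load 50/180]
  100 → stock rod 1  [load 150/180]
  30 → stock rod 1  [load 180/180]
  170 → stock rod 2 (new)  [load 170/180]
  60 → stock rod 3 (new)  [load 60/180]
  150 → stock rod 4 (new)  [load 150/180]
  90 → stock rod 3  [load 150/180]
  120 → stock rod 5 (new)  [load 120/180]
  110 → stock rod 6 (new)  [load 110/180]
  120 → stock rod 7 (new)  [load 120/180]
  30 → stock rod 3  [load 180/180]
  60 → stock rod 5  [load 180/180]
  160 → stock rod 8 (new)  [load 160/180]
8 stock rods opened.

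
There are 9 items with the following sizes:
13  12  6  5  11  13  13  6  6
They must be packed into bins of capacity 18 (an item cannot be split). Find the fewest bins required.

Total = 13 + 13 + 13 + 12 + 11 + 6 + 6 + 6 + 5 = 85.
Lower bound: ⌈85/18⌉ = 5 bins.
A packing using 6 bins:
  bin 1: 13 + 5 = 18
  bin 2: 13 = 13
  bin 3: 13 = 13
  bin 4: 12 + 6 = 18
  bin 5: 11 + 6 = 17
  bin 6: 6 = 6
No arrangement into 5 bins stays within capacity, so 6 is optimal.

6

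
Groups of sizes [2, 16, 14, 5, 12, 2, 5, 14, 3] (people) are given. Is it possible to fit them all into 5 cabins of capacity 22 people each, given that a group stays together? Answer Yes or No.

A valid assignment using 4 cabins:
  cabin 1: 16 + 5 = 21
  cabin 2: 14 + 5 + 3 = 22
  cabin 3: 14 + 2 + 2 = 18
  cabin 4: 12 = 12
That uses only 4 ≤ 5, so 5 cabins are enough.

Yes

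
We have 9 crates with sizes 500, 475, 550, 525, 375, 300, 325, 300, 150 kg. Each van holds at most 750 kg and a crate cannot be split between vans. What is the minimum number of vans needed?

6

Total = 550 + 525 + 500 + 475 + 375 + 325 + 300 + 300 + 150 = 3500 kg.
Lower bound: ⌈3500/750⌉ = 5 vans.
A packing using 6 vans:
  van 1: 550 + 150 = 700
  van 2: 525 = 525
  van 3: 500 = 500
  van 4: 475 = 475
  van 5: 375 + 325 = 700
  van 6: 300 + 300 = 600
No arrangement into 5 vans stays within capacity, so 6 is optimal.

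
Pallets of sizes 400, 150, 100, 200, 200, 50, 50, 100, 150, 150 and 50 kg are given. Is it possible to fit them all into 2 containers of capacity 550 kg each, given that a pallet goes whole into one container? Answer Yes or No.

No

Total = 1600 kg; ⌈1600/550⌉ = 3.
At least 3 containers are required, but only 2 are allowed.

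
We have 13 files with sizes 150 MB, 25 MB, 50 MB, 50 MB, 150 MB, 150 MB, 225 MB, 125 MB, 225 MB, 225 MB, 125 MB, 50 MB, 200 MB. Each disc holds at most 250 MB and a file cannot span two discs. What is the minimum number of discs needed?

Total = 225 + 225 + 225 + 200 + 150 + 150 + 150 + 125 + 125 + 50 + 50 + 50 + 25 = 1750 MB.
Lower bound: ⌈1750/250⌉ = 7 discs.
A packing using 8 discs:
  disc 1: 225 + 25 = 250
  disc 2: 225 = 225
  disc 3: 225 = 225
  disc 4: 200 + 50 = 250
  disc 5: 150 + 50 + 50 = 250
  disc 6: 150 = 150
  disc 7: 150 = 150
  disc 8: 125 + 125 = 250
No arrangement into 7 discs stays within capacity, so 8 is optimal.

8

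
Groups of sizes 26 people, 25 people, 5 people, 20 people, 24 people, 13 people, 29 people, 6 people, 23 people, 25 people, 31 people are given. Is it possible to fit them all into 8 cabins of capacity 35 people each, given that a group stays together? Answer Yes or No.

Yes

A valid assignment using 8 cabins:
  cabin 1: 31 = 31
  cabin 2: 29 + 6 = 35
  cabin 3: 26 + 5 = 31
  cabin 4: 25 = 25
  cabin 5: 25 = 25
  cabin 6: 24 = 24
  cabin 7: 23 = 23
  cabin 8: 20 + 13 = 33
Every load is within 35 people, so 8 cabins suffice.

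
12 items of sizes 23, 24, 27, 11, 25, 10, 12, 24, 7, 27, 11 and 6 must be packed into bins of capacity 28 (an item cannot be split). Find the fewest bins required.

Total = 27 + 27 + 25 + 24 + 24 + 23 + 12 + 11 + 11 + 10 + 7 + 6 = 207.
Lower bound: ⌈207/28⌉ = 8 bins.
A packing using 9 bins:
  bin 1: 27 = 27
  bin 2: 27 = 27
  bin 3: 25 = 25
  bin 4: 24 = 24
  bin 5: 24 = 24
  bin 6: 23 = 23
  bin 7: 12 + 11 = 23
  bin 8: 11 + 10 + 7 = 28
  bin 9: 6 = 6
No arrangement into 8 bins stays within capacity, so 9 is optimal.

9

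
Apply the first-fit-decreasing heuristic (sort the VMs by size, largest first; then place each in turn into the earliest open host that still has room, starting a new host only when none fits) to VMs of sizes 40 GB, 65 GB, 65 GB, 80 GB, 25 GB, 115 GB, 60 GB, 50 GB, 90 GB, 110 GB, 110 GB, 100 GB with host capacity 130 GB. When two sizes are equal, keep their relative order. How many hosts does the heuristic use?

Sorted descending: 115, 110, 110, 100, 90, 80, 65, 65, 60, 50, 40, 25.
  115 → host 1 (new)  [load 115/130]
  110 → host 2 (new)  [load 110/130]
  110 → host 3 (new)  [load 110/130]
  100 → host 4 (new)  [load 100/130]
  90 → host 5 (new)  [load 90/130]
  80 → host 6 (new)  [load 80/130]
  65 → host 7 (new)  [load 65/130]
  65 → host 7  [load 130/130]
  60 → host 8 (new)  [load 60/130]
  50 → host 6  [load 130/130]
  40 → host 5  [load 130/130]
  25 → host 4  [load 125/130]
8 hosts opened.

8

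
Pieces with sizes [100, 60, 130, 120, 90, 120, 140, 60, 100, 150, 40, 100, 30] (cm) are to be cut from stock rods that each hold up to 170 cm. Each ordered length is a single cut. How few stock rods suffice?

Total = 150 + 140 + 130 + 120 + 120 + 100 + 100 + 100 + 90 + 60 + 60 + 40 + 30 = 1240 cm.
Lower bound: ⌈1240/170⌉ = 8 stock rods.
Also, 9 pieces each exceed 85 cm, and no two of those can share a stock rod, so at least 9 stock rods are needed.
A packing using 9 stock rods:
  stock rod 1: 150 = 150
  stock rod 2: 140 + 30 = 170
  stock rod 3: 130 + 40 = 170
  stock rod 4: 120 = 120
  stock rod 5: 120 = 120
  stock rod 6: 100 + 60 = 160
  stock rod 7: 100 + 60 = 160
  stock rod 8: 100 = 100
  stock rod 9: 90 = 90
This matches the lower bound, so 9 is optimal.

9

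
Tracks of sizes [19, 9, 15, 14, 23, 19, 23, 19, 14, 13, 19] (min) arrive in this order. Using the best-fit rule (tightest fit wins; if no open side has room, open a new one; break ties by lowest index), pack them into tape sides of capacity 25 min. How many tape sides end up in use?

  19 → side 1 (new)  [load 19/25]
  9 → side 2 (new)  [load 9/25]
  15 → side 2  [load 24/25]
  14 → side 3 (new)  [load 14/25]
  23 → side 4 (new)  [load 23/25]
  19 → side 5 (new)  [load 19/25]
  23 → side 6 (new)  [load 23/25]
  19 → side 7 (new)  [load 19/25]
  14 → side 8 (new)  [load 14/25]
  13 → side 9 (new)  [load 13/25]
  19 → side 10 (new)  [load 19/25]
10 tape sides opened.

10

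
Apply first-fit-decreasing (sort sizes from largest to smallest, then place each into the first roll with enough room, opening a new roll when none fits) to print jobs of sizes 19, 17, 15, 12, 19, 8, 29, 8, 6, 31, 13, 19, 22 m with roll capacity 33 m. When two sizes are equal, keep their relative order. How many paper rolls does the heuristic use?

7

Sorted descending: 31, 29, 22, 19, 19, 19, 17, 15, 13, 12, 8, 8, 6.
  31 → roll 1 (new)  [load 31/33]
  29 → roll 2 (new)  [load 29/33]
  22 → roll 3 (new)  [load 22/33]
  19 → roll 4 (new)  [load 19/33]
  19 → roll 5 (new)  [load 19/33]
  19 → roll 6 (new)  [load 19/33]
  17 → roll 7 (new)  [load 17/33]
  15 → roll 7  [load 32/33]
  13 → roll 4  [load 32/33]
  12 → roll 5  [load 31/33]
  8 → roll 3  [load 30/33]
  8 → roll 6  [load 27/33]
  6 → roll 6  [load 33/33]
7 paper rolls opened.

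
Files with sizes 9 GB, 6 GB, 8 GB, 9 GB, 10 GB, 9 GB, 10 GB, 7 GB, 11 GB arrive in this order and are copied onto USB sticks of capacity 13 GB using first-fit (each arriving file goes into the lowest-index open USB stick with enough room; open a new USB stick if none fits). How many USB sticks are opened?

  9 → USB stick 1 (new)  [load 9/13]
  6 → USB stick 2 (new)  [load 6/13]
  8 → USB stick 3 (new)  [load 8/13]
  9 → USB stick 4 (new)  [load 9/13]
  10 → USB stick 5 (new)  [load 10/13]
  9 → USB stick 6 (new)  [load 9/13]
  10 → USB stick 7 (new)  [load 10/13]
  7 → USB stick 2  [load 13/13]
  11 → USB stick 8 (new)  [load 11/13]
8 USB sticks opened.

8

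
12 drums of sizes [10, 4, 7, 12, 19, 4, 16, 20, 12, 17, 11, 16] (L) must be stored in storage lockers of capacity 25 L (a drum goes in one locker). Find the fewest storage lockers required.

Total = 20 + 19 + 17 + 16 + 16 + 12 + 12 + 11 + 10 + 7 + 4 + 4 = 148 L.
Lower bound: ⌈148/25⌉ = 6 storage lockers.
A packing using 7 storage lockers:
  locker 1: 20 + 4 = 24
  locker 2: 19 + 4 = 23
  locker 3: 17 + 7 = 24
  locker 4: 16 = 16
  locker 5: 16 = 16
  locker 6: 12 + 12 = 24
  locker 7: 11 + 10 = 21
No arrangement into 6 storage lockers stays within capacity, so 7 is optimal.

7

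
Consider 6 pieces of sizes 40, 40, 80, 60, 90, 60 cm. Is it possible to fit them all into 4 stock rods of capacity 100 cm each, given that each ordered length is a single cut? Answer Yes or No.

A valid assignment using 4 stock rods:
  stock rod 1: 90 = 90
  stock rod 2: 80 = 80
  stock rod 3: 60 + 40 = 100
  stock rod 4: 60 + 40 = 100
Every load is within 100 cm, so 4 stock rods suffice.

Yes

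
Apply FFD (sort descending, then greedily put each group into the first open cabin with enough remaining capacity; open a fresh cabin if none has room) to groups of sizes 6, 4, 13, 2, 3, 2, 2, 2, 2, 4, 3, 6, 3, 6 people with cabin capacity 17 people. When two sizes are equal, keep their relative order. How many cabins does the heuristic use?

Sorted descending: 13, 6, 6, 6, 4, 4, 3, 3, 3, 2, 2, 2, 2, 2.
  13 → cabin 1 (new)  [load 13/17]
  6 → cabin 2 (new)  [load 6/17]
  6 → cabin 2  [load 12/17]
  6 → cabin 3 (new)  [load 6/17]
  4 → cabin 1  [load 17/17]
  4 → cabin 2  [load 16/17]
  3 → cabin 3  [load 9/17]
  3 → cabin 3  [load 12/17]
  3 → cabin 3  [load 15/17]
  2 → cabin 3  [load 17/17]
  2 → cabin 4 (new)  [load 2/17]
  2 → cabin 4  [load 4/17]
  2 → cabin 4  [load 6/17]
  2 → cabin 4  [load 8/17]
4 cabins opened.

4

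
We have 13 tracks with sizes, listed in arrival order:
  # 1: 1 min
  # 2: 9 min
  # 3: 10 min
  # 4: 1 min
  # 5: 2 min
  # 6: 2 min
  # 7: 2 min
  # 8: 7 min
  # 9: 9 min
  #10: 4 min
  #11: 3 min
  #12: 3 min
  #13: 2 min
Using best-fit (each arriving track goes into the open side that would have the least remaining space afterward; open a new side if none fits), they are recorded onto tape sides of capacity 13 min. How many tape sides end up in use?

5

  1 → side 1 (new)  [load 1/13]
  9 → side 1  [load 10/13]
  10 → side 2 (new)  [load 10/13]
  1 → side 1  [load 11/13]
  2 → side 1  [load 13/13]
  2 → side 2  [load 12/13]
  2 → side 3 (new)  [load 2/13]
  7 → side 3  [load 9/13]
  9 → side 4 (new)  [load 9/13]
  4 → side 3  [load 13/13]
  3 → side 4  [load 12/13]
  3 → side 5 (new)  [load 3/13]
  2 → side 5  [load 5/13]
5 tape sides opened.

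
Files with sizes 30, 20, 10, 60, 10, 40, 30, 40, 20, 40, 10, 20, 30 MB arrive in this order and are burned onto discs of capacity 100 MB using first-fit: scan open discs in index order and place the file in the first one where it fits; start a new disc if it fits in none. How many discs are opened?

4

  30 → disc 1 (new)  [load 30/100]
  20 → disc 1  [load 50/100]
  10 → disc 1  [load 60/100]
  60 → disc 2 (new)  [load 60/100]
  10 → disc 1  [load 70/100]
  40 → disc 2  [load 100/100]
  30 → disc 1  [load 100/100]
  40 → disc 3 (new)  [load 40/100]
  20 → disc 3  [load 60/100]
  40 → disc 3  [load 100/100]
  10 → disc 4 (new)  [load 10/100]
  20 → disc 4  [load 30/100]
  30 → disc 4  [load 60/100]
4 discs opened.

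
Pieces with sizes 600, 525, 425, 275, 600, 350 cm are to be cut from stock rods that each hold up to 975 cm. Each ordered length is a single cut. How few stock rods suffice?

3

Total = 600 + 600 + 525 + 425 + 350 + 275 = 2775 cm.
Lower bound: ⌈2775/975⌉ = 3 stock rods.
A packing using 3 stock rods:
  stock rod 1: 600 + 350 = 950
  stock rod 2: 600 + 275 = 875
  stock rod 3: 525 + 425 = 950
This matches the lower bound, so 3 is optimal.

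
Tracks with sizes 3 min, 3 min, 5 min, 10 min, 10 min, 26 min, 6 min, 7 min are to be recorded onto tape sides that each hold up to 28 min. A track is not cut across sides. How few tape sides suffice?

3

Total = 26 + 10 + 10 + 7 + 6 + 5 + 3 + 3 = 70 min.
Lower bound: ⌈70/28⌉ = 3 tape sides.
A packing using 3 tape sides:
  side 1: 26 = 26
  side 2: 10 + 10 + 7 = 27
  side 3: 6 + 5 + 3 + 3 = 17
This matches the lower bound, so 3 is optimal.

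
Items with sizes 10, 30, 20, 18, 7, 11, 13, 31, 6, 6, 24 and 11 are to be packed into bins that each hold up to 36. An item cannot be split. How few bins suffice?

Total = 31 + 30 + 24 + 20 + 18 + 13 + 11 + 11 + 10 + 7 + 6 + 6 = 187.
Lower bound: ⌈187/36⌉ = 6 bins.
A packing using 6 bins:
  bin 1: 31 = 31
  bin 2: 30 + 6 = 36
  bin 3: 24 + 11 = 35
  bin 4: 20 + 13 = 33
  bin 5: 18 + 11 + 7 = 36
  bin 6: 10 + 6 = 16
This matches the lower bound, so 6 is optimal.

6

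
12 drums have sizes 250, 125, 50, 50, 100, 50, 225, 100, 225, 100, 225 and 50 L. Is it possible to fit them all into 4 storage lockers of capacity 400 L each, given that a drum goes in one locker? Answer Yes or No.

Yes

A valid assignment using 4 storage lockers:
  locker 1: 250 + 100 + 50 = 400
  locker 2: 225 + 125 + 50 = 400
  locker 3: 225 + 100 + 50 = 375
  locker 4: 225 + 100 + 50 = 375
Every load is within 400 L, so 4 storage lockers suffice.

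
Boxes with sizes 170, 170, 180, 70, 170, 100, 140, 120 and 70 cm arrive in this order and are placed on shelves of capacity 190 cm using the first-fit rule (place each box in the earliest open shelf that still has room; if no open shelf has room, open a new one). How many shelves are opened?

7

  170 → shelf 1 (new)  [load 170/190]
  170 → shelf 2 (new)  [load 170/190]
  180 → shelf 3 (new)  [load 180/190]
  70 → shelf 4 (new)  [load 70/190]
  170 → shelf 5 (new)  [load 170/190]
  100 → shelf 4  [load 170/190]
  140 → shelf 6 (new)  [load 140/190]
  120 → shelf 7 (new)  [load 120/190]
  70 → shelf 7  [load 190/190]
7 shelves opened.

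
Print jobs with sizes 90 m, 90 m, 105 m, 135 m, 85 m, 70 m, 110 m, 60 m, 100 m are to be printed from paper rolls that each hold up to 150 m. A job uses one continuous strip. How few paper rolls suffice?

Total = 135 + 110 + 105 + 100 + 90 + 90 + 85 + 70 + 60 = 845 m.
Lower bound: ⌈845/150⌉ = 6 paper rolls.
Also, 7 print jobs each exceed 75 m, and no two of those can share a roll, so at least 7 paper rolls are needed.
A packing using 8 paper rolls:
  roll 1: 135 = 135
  roll 2: 110 = 110
  roll 3: 105 = 105
  roll 4: 100 = 100
  roll 5: 90 + 60 = 150
  roll 6: 90 = 90
  roll 7: 85 = 85
  roll 8: 70 = 70
No arrangement into 7 paper rolls stays within capacity, so 8 is optimal.

8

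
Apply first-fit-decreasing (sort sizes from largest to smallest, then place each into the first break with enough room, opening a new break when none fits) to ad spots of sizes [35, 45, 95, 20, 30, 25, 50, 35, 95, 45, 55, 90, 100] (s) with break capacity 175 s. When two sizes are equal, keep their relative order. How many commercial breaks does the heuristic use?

5

Sorted descending: 100, 95, 95, 90, 55, 50, 45, 45, 35, 35, 30, 25, 20.
  100 → break 1 (new)  [load 100/175]
  95 → break 2 (new)  [load 95/175]
  95 → break 3 (new)  [load 95/175]
  90 → break 4 (new)  [load 90/175]
  55 → break 1  [load 155/175]
  50 → break 2  [load 145/175]
  45 → break 3  [load 140/175]
  45 → break 4  [load 135/175]
  35 → break 3  [load 175/175]
  35 → break 4  [load 170/175]
  30 → break 2  [load 175/175]
  25 → break 5 (new)  [load 25/175]
  20 → break 1  [load 175/175]
5 commercial breaks opened.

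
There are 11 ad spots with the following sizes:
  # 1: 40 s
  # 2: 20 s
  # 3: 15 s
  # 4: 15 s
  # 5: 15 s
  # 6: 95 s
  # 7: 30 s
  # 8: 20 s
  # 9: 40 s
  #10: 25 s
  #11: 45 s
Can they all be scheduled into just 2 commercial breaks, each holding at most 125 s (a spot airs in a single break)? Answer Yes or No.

No

Total = 360 s; ⌈360/125⌉ = 3.
At least 3 commercial breaks are required, but only 2 are allowed.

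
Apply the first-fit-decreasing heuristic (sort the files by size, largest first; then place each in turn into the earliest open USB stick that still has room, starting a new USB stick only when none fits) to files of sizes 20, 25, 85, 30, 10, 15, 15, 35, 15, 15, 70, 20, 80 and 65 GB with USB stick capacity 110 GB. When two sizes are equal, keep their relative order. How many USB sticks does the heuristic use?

Sorted descending: 85, 80, 70, 65, 35, 30, 25, 20, 20, 15, 15, 15, 15, 10.
  85 → USB stick 1 (new)  [load 85/110]
  80 → USB stick 2 (new)  [load 80/110]
  70 → USB stick 3 (new)  [load 70/110]
  65 → USB stick 4 (new)  [load 65/110]
  35 → USB stick 3  [load 105/110]
  30 → USB stick 2  [load 110/110]
  25 → USB stick 1  [load 110/110]
  20 → USB stick 4  [load 85/110]
  20 → USB stick 4  [load 105/110]
  15 → USB stick 5 (new)  [load 15/110]
  15 → USB stick 5  [load 30/110]
  15 → USB stick 5  [load 45/110]
  15 → USB stick 5  [load 60/110]
  10 → USB stick 5  [load 70/110]
5 USB sticks opened.

5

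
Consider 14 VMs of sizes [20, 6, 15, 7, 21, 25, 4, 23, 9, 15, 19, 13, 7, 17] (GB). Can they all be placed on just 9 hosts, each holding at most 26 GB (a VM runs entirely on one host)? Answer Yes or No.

Yes

A valid assignment using 9 hosts:
  host 1: 25 = 25
  host 2: 23 = 23
  host 3: 21 + 4 = 25
  host 4: 20 + 6 = 26
  host 5: 19 + 7 = 26
  host 6: 17 + 9 = 26
  host 7: 15 + 7 = 22
  host 8: 15 = 15
  host 9: 13 = 13
Every load is within 26 GB, so 9 hosts suffice.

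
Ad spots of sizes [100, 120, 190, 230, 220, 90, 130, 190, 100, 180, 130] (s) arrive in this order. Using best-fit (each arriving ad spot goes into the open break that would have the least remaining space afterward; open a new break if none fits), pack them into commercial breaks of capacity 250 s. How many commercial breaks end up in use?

  100 → break 1 (new)  [load 100/250]
  120 → break 1  [load 220/250]
  190 → break 2 (new)  [load 190/250]
  230 → break 3 (new)  [load 230/250]
  220 → break 4 (new)  [load 220/250]
  90 → break 5 (new)  [load 90/250]
  130 → break 5  [load 220/250]
  190 → break 6 (new)  [load 190/250]
  100 → break 7 (new)  [load 100/250]
  180 → break 8 (new)  [load 180/250]
  130 → break 7  [load 230/250]
8 commercial breaks opened.

8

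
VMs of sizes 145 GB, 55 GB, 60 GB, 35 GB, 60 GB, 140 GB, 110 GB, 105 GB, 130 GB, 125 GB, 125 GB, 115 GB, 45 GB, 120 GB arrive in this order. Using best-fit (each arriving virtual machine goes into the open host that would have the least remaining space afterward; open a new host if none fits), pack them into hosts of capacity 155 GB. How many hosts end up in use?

11

  145 → host 1 (new)  [load 145/155]
  55 → host 2 (new)  [load 55/155]
  60 → host 2  [load 115/155]
  35 → host 2  [load 150/155]
  60 → host 3 (new)  [load 60/155]
  140 → host 4 (new)  [load 140/155]
  110 → host 5 (new)  [load 110/155]
  105 → host 6 (new)  [load 105/155]
  130 → host 7 (new)  [load 130/155]
  125 → host 8 (new)  [load 125/155]
  125 → host 9 (new)  [load 125/155]
  115 → host 10 (new)  [load 115/155]
  45 → host 5  [load 155/155]
  120 → host 11 (new)  [load 120/155]
11 hosts opened.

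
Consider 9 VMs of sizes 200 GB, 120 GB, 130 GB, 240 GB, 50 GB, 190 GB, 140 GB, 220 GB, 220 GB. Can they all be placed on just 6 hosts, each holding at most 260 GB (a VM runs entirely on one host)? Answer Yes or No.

Total = 1510 GB; ⌈1510/260⌉ = 6.
The bound of 6 does not rule out 6, but exhaustive search shows no assignment into 6 hosts of capacity 260 GB exists — the minimum is 7.

No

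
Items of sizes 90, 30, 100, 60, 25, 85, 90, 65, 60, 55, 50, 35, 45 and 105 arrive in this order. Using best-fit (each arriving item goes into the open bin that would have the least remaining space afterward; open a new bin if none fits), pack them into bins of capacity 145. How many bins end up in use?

  90 → bin 1 (new)  [load 90/145]
  30 → bin 1  [load 120/145]
  100 → bin 2 (new)  [load 100/145]
  60 → bin 3 (new)  [load 60/145]
  25 → bin 1  [load 145/145]
  85 → bin 3  [load 145/145]
  90 → bin 4 (new)  [load 90/145]
  65 → bin 5 (new)  [load 65/145]
  60 → bin 5  [load 125/145]
  55 → bin 4  [load 145/145]
  50 → bin 6 (new)  [load 50/145]
  35 → bin 2  [load 135/145]
  45 → bin 6  [load 95/145]
  105 → bin 7 (new)  [load 105/145]
7 bins opened.

7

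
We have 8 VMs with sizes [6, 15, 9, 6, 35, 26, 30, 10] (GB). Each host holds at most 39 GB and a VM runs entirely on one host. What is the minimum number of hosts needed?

Total = 35 + 30 + 26 + 15 + 10 + 9 + 6 + 6 = 137 GB.
Lower bound: ⌈137/39⌉ = 4 hosts.
A packing using 4 hosts:
  host 1: 35 = 35
  host 2: 30 + 9 = 39
  host 3: 26 + 10 = 36
  host 4: 15 + 6 + 6 = 27
This matches the lower bound, so 4 is optimal.

4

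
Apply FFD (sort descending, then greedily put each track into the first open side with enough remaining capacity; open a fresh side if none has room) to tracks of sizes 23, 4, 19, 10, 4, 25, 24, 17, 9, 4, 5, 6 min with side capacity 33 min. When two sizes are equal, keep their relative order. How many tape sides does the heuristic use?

5

Sorted descending: 25, 24, 23, 19, 17, 10, 9, 6, 5, 4, 4, 4.
  25 → side 1 (new)  [load 25/33]
  24 → side 2 (new)  [load 24/33]
  23 → side 3 (new)  [load 23/33]
  19 → side 4 (new)  [load 19/33]
  17 → side 5 (new)  [load 17/33]
  10 → side 3  [load 33/33]
  9 → side 2  [load 33/33]
  6 → side 1  [load 31/33]
  5 → side 4  [load 24/33]
  4 → side 4  [load 28/33]
  4 → side 4  [load 32/33]
  4 → side 5  [load 21/33]
5 tape sides opened.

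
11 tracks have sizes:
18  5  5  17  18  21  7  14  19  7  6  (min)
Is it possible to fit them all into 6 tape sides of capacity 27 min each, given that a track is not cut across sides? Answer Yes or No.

Yes

A valid assignment using 6 tape sides:
  side 1: 21 + 6 = 27
  side 2: 19 + 7 = 26
  side 3: 18 + 7 = 25
  side 4: 18 + 5 = 23
  side 5: 17 + 5 = 22
  side 6: 14 = 14
Every load is within 27 min, so 6 tape sides suffice.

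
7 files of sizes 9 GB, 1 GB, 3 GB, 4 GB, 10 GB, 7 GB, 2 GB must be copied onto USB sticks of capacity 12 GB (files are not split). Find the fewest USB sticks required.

3

Total = 10 + 9 + 7 + 4 + 3 + 2 + 1 = 36 GB.
Lower bound: ⌈36/12⌉ = 3 USB sticks.
A packing using 3 USB sticks:
  USB stick 1: 10 + 2 = 12
  USB stick 2: 9 + 3 = 12
  USB stick 3: 7 + 4 + 1 = 12
This matches the lower bound, so 3 is optimal.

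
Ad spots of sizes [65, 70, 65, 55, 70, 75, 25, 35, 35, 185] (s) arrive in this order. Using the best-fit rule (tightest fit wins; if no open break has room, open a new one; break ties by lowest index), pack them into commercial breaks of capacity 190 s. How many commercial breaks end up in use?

4

  65 → break 1 (new)  [load 65/190]
  70 → break 1  [load 135/190]
  65 → break 2 (new)  [load 65/190]
  55 → break 1  [load 190/190]
  70 → break 2  [load 135/190]
  75 → break 3 (new)  [load 75/190]
  25 → break 2  [load 160/190]
  35 → break 3  [load 110/190]
  35 → break 3  [load 145/190]
  185 → break 4 (new)  [load 185/190]
4 commercial breaks opened.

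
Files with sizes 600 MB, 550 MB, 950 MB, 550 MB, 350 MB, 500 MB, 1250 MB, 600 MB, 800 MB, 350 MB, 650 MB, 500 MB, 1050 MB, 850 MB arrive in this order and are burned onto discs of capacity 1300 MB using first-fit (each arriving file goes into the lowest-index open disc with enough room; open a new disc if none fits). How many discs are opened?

9

  600 → disc 1 (new)  [load 600/1300]
  550 → disc 1  [load 1150/1300]
  950 → disc 2 (new)  [load 950/1300]
  550 → disc 3 (new)  [load 550/1300]
  350 → disc 2  [load 1300/1300]
  500 → disc 3  [load 1050/1300]
  1250 → disc 4 (new)  [load 1250/1300]
  600 → disc 5 (new)  [load 600/1300]
  800 → disc 6 (new)  [load 800/1300]
  350 → disc 5  [load 950/1300]
  650 → disc 7 (new)  [load 650/1300]
  500 → disc 6  [load 1300/1300]
  1050 → disc 8 (new)  [load 1050/1300]
  850 → disc 9 (new)  [load 850/1300]
9 discs opened.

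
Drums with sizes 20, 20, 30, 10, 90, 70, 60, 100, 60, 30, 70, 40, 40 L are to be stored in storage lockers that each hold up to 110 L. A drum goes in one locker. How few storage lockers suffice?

6

Total = 100 + 90 + 70 + 70 + 60 + 60 + 40 + 40 + 30 + 30 + 20 + 20 + 10 = 640 L.
Lower bound: ⌈640/110⌉ = 6 storage lockers.
A packing using 6 storage lockers:
  locker 1: 100 + 10 = 110
  locker 2: 90 + 20 = 110
  locker 3: 70 + 40 = 110
  locker 4: 70 + 40 = 110
  locker 5: 60 + 30 + 20 = 110
  locker 6: 60 + 30 = 90
This matches the lower bound, so 6 is optimal.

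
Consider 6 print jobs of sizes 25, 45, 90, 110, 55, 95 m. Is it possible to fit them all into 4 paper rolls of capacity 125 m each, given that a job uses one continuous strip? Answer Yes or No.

A valid assignment using 4 paper rolls:
  roll 1: 110 = 110
  roll 2: 95 + 25 = 120
  roll 3: 90 = 90
  roll 4: 55 + 45 = 100
Every load is within 125 m, so 4 paper rolls suffice.

Yes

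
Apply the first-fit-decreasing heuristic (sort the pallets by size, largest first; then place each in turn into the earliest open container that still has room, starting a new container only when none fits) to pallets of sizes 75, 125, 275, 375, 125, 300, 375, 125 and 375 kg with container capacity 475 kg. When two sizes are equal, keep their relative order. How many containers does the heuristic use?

6

Sorted descending: 375, 375, 375, 300, 275, 125, 125, 125, 75.
  375 → container 1 (new)  [load 375/475]
  375 → container 2 (new)  [load 375/475]
  375 → container 3 (new)  [load 375/475]
  300 → container 4 (new)  [load 300/475]
  275 → container 5 (new)  [load 275/475]
  125 → container 4  [load 425/475]
  125 → container 5  [load 400/475]
  125 → container 6 (new)  [load 125/475]
  75 → container 1  [load 450/475]
6 containers opened.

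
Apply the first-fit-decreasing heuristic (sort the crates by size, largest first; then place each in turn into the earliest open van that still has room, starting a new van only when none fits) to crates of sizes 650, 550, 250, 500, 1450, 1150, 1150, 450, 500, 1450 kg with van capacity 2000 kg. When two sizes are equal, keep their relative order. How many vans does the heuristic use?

Sorted descending: 1450, 1450, 1150, 1150, 650, 550, 500, 500, 450, 250.
  1450 → van 1 (new)  [load 1450/2000]
  1450 → van 2 (new)  [load 1450/2000]
  1150 → van 3 (new)  [load 1150/2000]
  1150 → van 4 (new)  [load 1150/2000]
  650 → van 3  [load 1800/2000]
  550 → van 1  [load 2000/2000]
  500 → van 2  [load 1950/2000]
  500 → van 4  [load 1650/2000]
  450 → van 5 (new)  [load 450/2000]
  250 → van 4  [load 1900/2000]
5 vans opened.

5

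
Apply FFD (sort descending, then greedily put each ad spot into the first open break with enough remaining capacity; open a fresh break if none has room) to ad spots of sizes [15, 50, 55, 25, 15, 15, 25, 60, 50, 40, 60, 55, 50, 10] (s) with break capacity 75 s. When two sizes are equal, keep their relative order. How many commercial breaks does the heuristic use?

8

Sorted descending: 60, 60, 55, 55, 50, 50, 50, 40, 25, 25, 15, 15, 15, 10.
  60 → break 1 (new)  [load 60/75]
  60 → break 2 (new)  [load 60/75]
  55 → break 3 (new)  [load 55/75]
  55 → break 4 (new)  [load 55/75]
  50 → break 5 (new)  [load 50/75]
  50 → break 6 (new)  [load 50/75]
  50 → break 7 (new)  [load 50/75]
  40 → break 8 (new)  [load 40/75]
  25 → break 5  [load 75/75]
  25 → break 6  [load 75/75]
  15 → break 1  [load 75/75]
  15 → break 2  [load 75/75]
  15 → break 3  [load 70/75]
  10 → break 4  [load 65/75]
8 commercial breaks opened.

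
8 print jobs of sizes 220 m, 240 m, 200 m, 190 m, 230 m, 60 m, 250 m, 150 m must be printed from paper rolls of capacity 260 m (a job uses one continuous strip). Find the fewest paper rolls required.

7

Total = 250 + 240 + 230 + 220 + 200 + 190 + 150 + 60 = 1540 m.
Lower bound: ⌈1540/260⌉ = 6 paper rolls.
Also, 7 print jobs each exceed 130 m, and no two of those can share a roll, so at least 7 paper rolls are needed.
A packing using 7 paper rolls:
  roll 1: 250 = 250
  roll 2: 240 = 240
  roll 3: 230 = 230
  roll 4: 220 = 220
  roll 5: 200 + 60 = 260
  roll 6: 190 = 190
  roll 7: 150 = 150
This matches the lower bound, so 7 is optimal.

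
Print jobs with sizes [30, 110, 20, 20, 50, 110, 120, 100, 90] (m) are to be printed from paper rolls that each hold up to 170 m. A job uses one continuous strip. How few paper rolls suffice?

5

Total = 120 + 110 + 110 + 100 + 90 + 50 + 30 + 20 + 20 = 650 m.
Lower bound: ⌈650/170⌉ = 4 paper rolls.
Also, 5 print jobs each exceed 85 m, and no two of those can share a roll, so at least 5 paper rolls are needed.
A packing using 5 paper rolls:
  roll 1: 120 + 50 = 170
  roll 2: 110 + 30 + 20 = 160
  roll 3: 110 + 20 = 130
  roll 4: 100 = 100
  roll 5: 90 = 90
This matches the lower bound, so 5 is optimal.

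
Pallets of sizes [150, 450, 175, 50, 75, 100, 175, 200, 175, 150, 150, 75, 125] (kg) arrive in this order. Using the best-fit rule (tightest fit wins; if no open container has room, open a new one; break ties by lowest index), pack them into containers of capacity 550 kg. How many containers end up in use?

  150 → container 1 (new)  [load 150/550]
  450 → container 2 (new)  [load 450/550]
  175 → container 1  [load 325/550]
  50 → container 2  [load 500/550]
  75 → container 1  [load 400/550]
  100 → container 1  [load 500/550]
  175 → container 3 (new)  [load 175/550]
  200 → container 3  [load 375/550]
  175 → container 3  [load 550/550]
  150 → container 4 (new)  [load 150/550]
  150 → container 4  [load 300/550]
  75 → container 4  [load 375/550]
  125 → container 4  [load 500/550]
4 containers opened.

4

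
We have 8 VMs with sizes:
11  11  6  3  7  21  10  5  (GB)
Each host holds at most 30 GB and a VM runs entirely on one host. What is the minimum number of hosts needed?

Total = 21 + 11 + 11 + 10 + 7 + 6 + 5 + 3 = 74 GB.
Lower bound: ⌈74/30⌉ = 3 hosts.
A packing using 3 hosts:
  host 1: 21 + 7 = 28
  host 2: 11 + 11 + 6 = 28
  host 3: 10 + 5 + 3 = 18
This matches the lower bound, so 3 is optimal.

3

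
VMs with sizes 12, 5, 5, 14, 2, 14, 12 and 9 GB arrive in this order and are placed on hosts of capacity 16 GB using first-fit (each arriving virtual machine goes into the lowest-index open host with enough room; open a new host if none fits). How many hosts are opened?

  12 → host 1 (new)  [load 12/16]
  5 → host 2 (new)  [load 5/16]
  5 → host 2  [load 10/16]
  14 → host 3 (new)  [load 14/16]
  2 → host 1  [load 14/16]
  14 → host 4 (new)  [load 14/16]
  12 → host 5 (new)  [load 12/16]
  9 → host 6 (new)  [load 9/16]
6 hosts opened.

6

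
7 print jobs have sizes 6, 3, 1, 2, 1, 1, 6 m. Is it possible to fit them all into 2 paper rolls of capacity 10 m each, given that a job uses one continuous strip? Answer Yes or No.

Yes

A valid assignment using 2 paper rolls:
  roll 1: 6 + 3 + 1 = 10
  roll 2: 6 + 2 + 1 + 1 = 10
Every load is within 10 m, so 2 paper rolls suffice.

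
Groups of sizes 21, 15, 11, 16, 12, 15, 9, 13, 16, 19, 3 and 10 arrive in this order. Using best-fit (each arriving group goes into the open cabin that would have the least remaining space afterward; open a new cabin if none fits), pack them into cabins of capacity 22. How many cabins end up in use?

  21 → cabin 1 (new)  [load 21/22]
  15 → cabin 2 (new)  [load 15/22]
  11 → cabin 3 (new)  [load 11/22]
  16 → cabin 4 (new)  [load 16/22]
  12 → cabin 5 (new)  [load 12/22]
  15 → cabin 6 (new)  [load 15/22]
  9 → cabin 5  [load 21/22]
  13 → cabin 7 (new)  [load 13/22]
  16 → cabin 8 (new)  [load 16/22]
  19 → cabin 9 (new)  [load 19/22]
  3 → cabin 9  [load 22/22]
  10 → cabin 3  [load 21/22]
9 cabins opened.

9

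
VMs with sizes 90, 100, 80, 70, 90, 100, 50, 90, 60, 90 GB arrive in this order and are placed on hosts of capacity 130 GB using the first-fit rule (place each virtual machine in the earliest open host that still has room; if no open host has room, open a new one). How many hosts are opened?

  90 → host 1 (new)  [load 90/130]
  100 → host 2 (new)  [load 100/130]
  80 → host 3 (new)  [load 80/130]
  70 → host 4 (new)  [load 70/130]
  90 → host 5 (new)  [load 90/130]
  100 → host 6 (new)  [load 100/130]
  50 → host 3  [load 130/130]
  90 → host 7 (new)  [load 90/130]
  60 → host 4  [load 130/130]
  90 → host 8 (new)  [load 90/130]
8 hosts opened.

8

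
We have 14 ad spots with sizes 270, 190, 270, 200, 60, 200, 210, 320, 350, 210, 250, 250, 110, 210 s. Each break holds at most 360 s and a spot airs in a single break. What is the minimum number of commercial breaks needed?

Total = 350 + 320 + 270 + 270 + 250 + 250 + 210 + 210 + 210 + 200 + 200 + 190 + 110 + 60 = 3100 s.
Lower bound: ⌈3100/360⌉ = 9 commercial breaks.
Also, 12 ad spots each exceed 180 s, and no two of those can share a break, so at least 12 commercial breaks are needed.
A packing using 12 commercial breaks:
  break 1: 350 = 350
  break 2: 320 = 320
  break 3: 270 + 60 = 330
  break 4: 270 = 270
  break 5: 250 + 110 = 360
  break 6: 250 = 250
  break 7: 210 = 210
  break 8: 210 = 210
  break 9: 210 = 210
  break 10: 200 = 200
  break 11: 200 = 200
  break 12: 190 = 190
This matches the lower bound, so 12 is optimal.

12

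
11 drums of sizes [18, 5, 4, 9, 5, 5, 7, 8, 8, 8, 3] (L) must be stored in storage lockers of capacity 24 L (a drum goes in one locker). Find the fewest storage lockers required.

Total = 18 + 9 + 8 + 8 + 8 + 7 + 5 + 5 + 5 + 4 + 3 = 80 L.
Lower bound: ⌈80/24⌉ = 4 storage lockers.
A packing using 4 storage lockers:
  locker 1: 18 + 5 = 23
  locker 2: 9 + 8 + 7 = 24
  locker 3: 8 + 8 + 5 + 3 = 24
  locker 4: 5 + 4 = 9
This matches the lower bound, so 4 is optimal.

4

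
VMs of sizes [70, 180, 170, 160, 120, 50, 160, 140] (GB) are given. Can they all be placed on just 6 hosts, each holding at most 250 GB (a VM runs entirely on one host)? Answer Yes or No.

Yes

A valid assignment using 6 hosts:
  host 1: 180 + 70 = 250
  host 2: 170 + 50 = 220
  host 3: 160 = 160
  host 4: 160 = 160
  host 5: 140 = 140
  host 6: 120 = 120
Every load is within 250 GB, so 6 hosts suffice.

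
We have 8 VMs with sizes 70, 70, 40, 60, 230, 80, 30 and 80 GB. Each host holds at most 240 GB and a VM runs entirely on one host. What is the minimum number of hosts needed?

3

Total = 230 + 80 + 80 + 70 + 70 + 60 + 40 + 30 = 660 GB.
Lower bound: ⌈660/240⌉ = 3 hosts.
A packing using 3 hosts:
  host 1: 230 = 230
  host 2: 80 + 80 + 70 = 230
  host 3: 70 + 60 + 40 + 30 = 200
This matches the lower bound, so 3 is optimal.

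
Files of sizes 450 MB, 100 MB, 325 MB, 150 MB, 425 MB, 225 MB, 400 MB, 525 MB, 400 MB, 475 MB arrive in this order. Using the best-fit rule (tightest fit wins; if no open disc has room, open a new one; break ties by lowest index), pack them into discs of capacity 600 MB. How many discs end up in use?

  450 → disc 1 (new)  [load 450/600]
  100 → disc 1  [load 550/600]
  325 → disc 2 (new)  [load 325/600]
  150 → disc 2  [load 475/600]
  425 → disc 3 (new)  [load 425/600]
  225 → disc 4 (new)  [load 225/600]
  400 → disc 5 (new)  [load 400/600]
  525 → disc 6 (new)  [load 525/600]
  400 → disc 7 (new)  [load 400/600]
  475 → disc 8 (new)  [load 475/600]
8 discs opened.

8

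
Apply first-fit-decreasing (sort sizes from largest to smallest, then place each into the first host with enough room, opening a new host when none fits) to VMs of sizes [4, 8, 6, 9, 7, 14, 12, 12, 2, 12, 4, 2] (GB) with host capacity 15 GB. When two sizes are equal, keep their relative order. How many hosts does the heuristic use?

Sorted descending: 14, 12, 12, 12, 9, 8, 7, 6, 4, 4, 2, 2.
  14 → host 1 (new)  [load 14/15]
  12 → host 2 (new)  [load 12/15]
  12 → host 3 (new)  [load 12/15]
  12 → host 4 (new)  [load 12/15]
  9 → host 5 (new)  [load 9/15]
  8 → host 6 (new)  [load 8/15]
  7 → host 6  [load 15/15]
  6 → host 5  [load 15/15]
  4 → host 7 (new)  [load 4/15]
  4 → host 7  [load 8/15]
  2 → host 2  [load 14/15]
  2 → host 3  [load 14/15]
7 hosts opened.

7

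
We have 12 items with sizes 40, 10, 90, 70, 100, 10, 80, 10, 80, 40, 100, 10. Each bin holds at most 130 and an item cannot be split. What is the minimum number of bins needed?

6

Total = 100 + 100 + 90 + 80 + 80 + 70 + 40 + 40 + 10 + 10 + 10 + 10 = 640.
Lower bound: ⌈640/130⌉ = 5 bins.
Also, 6 items each exceed 65, and no two of those can share a bin, so at least 6 bins are needed.
A packing using 6 bins:
  bin 1: 100 + 10 + 10 + 10 = 130
  bin 2: 100 + 10 = 110
  bin 3: 90 + 40 = 130
  bin 4: 80 + 40 = 120
  bin 5: 80 = 80
  bin 6: 70 = 70
This matches the lower bound, so 6 is optimal.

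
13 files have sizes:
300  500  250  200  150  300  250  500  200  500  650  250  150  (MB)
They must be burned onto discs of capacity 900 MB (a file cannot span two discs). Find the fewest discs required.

Total = 650 + 500 + 500 + 500 + 300 + 300 + 250 + 250 + 250 + 200 + 200 + 150 + 150 = 4200 MB.
Lower bound: ⌈4200/900⌉ = 5 discs.
A packing using 5 discs:
  disc 1: 650 + 250 = 900
  disc 2: 500 + 300 = 800
  disc 3: 500 + 300 = 800
  disc 4: 500 + 250 + 150 = 900
  disc 5: 250 + 200 + 200 + 150 = 800
This matches the lower bound, so 5 is optimal.

5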